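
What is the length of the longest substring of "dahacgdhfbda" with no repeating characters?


Input: "dahacgdhfbda"
Sliding window (track last position of each char):
  Position 0 ('d'): window [0,0] length 1 -- new best
  Position 1 ('a'): window [0,1] length 2 -- new best
  Position 2 ('h'): window [0,2] length 3 -- new best
  Position 3 ('a'): repeat (last at 1), move window start to 2
  Position 3 ('a'): window [2,3] length 2
  Position 4 ('c'): window [2,4] length 3
  Position 5 ('g'): window [2,5] length 4 -- new best
  Position 6 ('d'): window [2,6] length 5 -- new best
  Position 7 ('h'): repeat (last at 2), move window start to 3
  Position 7 ('h'): window [3,7] length 5
  Position 8 ('f'): window [3,8] length 6 -- new best
  Position 9 ('b'): window [3,9] length 7 -- new best
  Position 10 ('d'): repeat (last at 6), move window start to 7
  Position 10 ('d'): window [7,10] length 4
  Position 11 ('a'): window [7,11] length 5
Longest substring with no repeats: "acgdhfb" with length 7

7


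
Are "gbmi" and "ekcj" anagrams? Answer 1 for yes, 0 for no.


Strings: "gbmi", "ekcj"
Sorted first:  bgim
Sorted second: cejk
Differ at position 0: 'b' vs 'c' => not anagrams

0


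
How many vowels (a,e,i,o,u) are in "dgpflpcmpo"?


Input: dgpflpcmpo
Checking each character:
  'd' at position 0: consonant
  'g' at position 1: consonant
  'p' at position 2: consonant
  'f' at position 3: consonant
  'l' at position 4: consonant
  'p' at position 5: consonant
  'c' at position 6: consonant
  'm' at position 7: consonant
  'p' at position 8: consonant
  'o' at position 9: vowel (running total: 1)
Total vowels: 1

1


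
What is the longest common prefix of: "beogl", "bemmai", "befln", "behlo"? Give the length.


Words: beogl, bemmai, befln, behlo
  Position 0: all 'b' => match
  Position 1: all 'e' => match
  Position 2: ('o', 'm', 'f', 'h') => mismatch, stop
LCP = "be" (length 2)

2


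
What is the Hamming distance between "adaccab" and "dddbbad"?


Comparing "adaccab" and "dddbbad" position by position:
  Position 0: 'a' vs 'd' => differ
  Position 1: 'd' vs 'd' => same
  Position 2: 'a' vs 'd' => differ
  Position 3: 'c' vs 'b' => differ
  Position 4: 'c' vs 'b' => differ
  Position 5: 'a' vs 'a' => same
  Position 6: 'b' vs 'd' => differ
Total differences (Hamming distance): 5

5


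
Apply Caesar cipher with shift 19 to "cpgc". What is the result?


Caesar cipher: shift "cpgc" by 19
  'c' (pos 2) + 19 = pos 21 = 'v'
  'p' (pos 15) + 19 = pos 8 = 'i'
  'g' (pos 6) + 19 = pos 25 = 'z'
  'c' (pos 2) + 19 = pos 21 = 'v'
Result: vizv

vizv


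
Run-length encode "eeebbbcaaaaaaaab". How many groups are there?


Input: eeebbbcaaaaaaaab
Scanning for consecutive runs:
  Group 1: 'e' x 3 (positions 0-2)
  Group 2: 'b' x 3 (positions 3-5)
  Group 3: 'c' x 1 (positions 6-6)
  Group 4: 'a' x 8 (positions 7-14)
  Group 5: 'b' x 1 (positions 15-15)
Total groups: 5

5


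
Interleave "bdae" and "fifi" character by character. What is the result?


Interleaving "bdae" and "fifi":
  Position 0: 'b' from first, 'f' from second => "bf"
  Position 1: 'd' from first, 'i' from second => "di"
  Position 2: 'a' from first, 'f' from second => "af"
  Position 3: 'e' from first, 'i' from second => "ei"
Result: bfdiafei

bfdiafei


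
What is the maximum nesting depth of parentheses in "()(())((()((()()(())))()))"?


Input: "()(())((()((()()(())))()))"
Tracking depth:
  Position 0 '(': depth becomes 1
  Position 1 ')': depth becomes 0
  Position 2 '(': depth becomes 1
  Position 3 '(': depth becomes 2
  Position 4 ')': depth becomes 1
  Position 5 ')': depth becomes 0
  Position 6 '(': depth becomes 1
  Position 7 '(': depth becomes 2
  Position 8 '(': depth becomes 3
  Position 9 ')': depth becomes 2
  Position 10 '(': depth becomes 3
  Position 11 '(': depth becomes 4
  Position 12 '(': depth becomes 5
  Position 13 ')': depth becomes 4
  Position 14 '(': depth becomes 5
  Position 15 ')': depth becomes 4
  Position 16 '(': depth becomes 5
  Position 17 '(': depth becomes 6
  Position 18 ')': depth becomes 5
  Position 19 ')': depth becomes 4
  Position 20 ')': depth becomes 3
  Position 21 ')': depth becomes 2
  Position 22 '(': depth becomes 3
  Position 23 ')': depth becomes 2
  Position 24 ')': depth becomes 1
  Position 25 ')': depth becomes 0
Maximum depth reached: 6

6


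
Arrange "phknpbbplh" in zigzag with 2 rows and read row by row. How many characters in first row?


Zigzag "phknpbbplh" into 2 rows:
Placing characters:
  'p' => row 0
  'h' => row 1
  'k' => row 0
  'n' => row 1
  'p' => row 0
  'b' => row 1
  'b' => row 0
  'p' => row 1
  'l' => row 0
  'h' => row 1
Rows:
  Row 0: "pkpbl"
  Row 1: "hnbph"
First row length: 5

5


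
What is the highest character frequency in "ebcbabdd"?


Input: ebcbabdd
Character counts:
  'a': 1
  'b': 3
  'c': 1
  'd': 2
  'e': 1
Maximum frequency: 3

3


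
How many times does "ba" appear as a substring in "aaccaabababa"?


Searching for "ba" in "aaccaabababa"
Scanning each position:
  Position 0: "aa" => no
  Position 1: "ac" => no
  Position 2: "cc" => no
  Position 3: "ca" => no
  Position 4: "aa" => no
  Position 5: "ab" => no
  Position 6: "ba" => MATCH
  Position 7: "ab" => no
  Position 8: "ba" => MATCH
  Position 9: "ab" => no
  Position 10: "ba" => MATCH
Total occurrences: 3

3


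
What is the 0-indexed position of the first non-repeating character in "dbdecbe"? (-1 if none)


Input: dbdecbe
Character frequencies:
  'b': 2
  'c': 1
  'd': 2
  'e': 2
Scanning left to right for freq == 1:
  Position 0 ('d'): freq=2, skip
  Position 1 ('b'): freq=2, skip
  Position 2 ('d'): freq=2, skip
  Position 3 ('e'): freq=2, skip
  Position 4 ('c'): unique! => answer = 4

4


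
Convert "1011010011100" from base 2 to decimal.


Input: "1011010011100" in base 2
Positional expansion:
  Digit '1' (value 1) x 2^12 = 4096
  Digit '0' (value 0) x 2^11 = 0
  Digit '1' (value 1) x 2^10 = 1024
  Digit '1' (value 1) x 2^9 = 512
  Digit '0' (value 0) x 2^8 = 0
  Digit '1' (value 1) x 2^7 = 128
  Digit '0' (value 0) x 2^6 = 0
  Digit '0' (value 0) x 2^5 = 0
  Digit '1' (value 1) x 2^4 = 16
  Digit '1' (value 1) x 2^3 = 8
  Digit '1' (value 1) x 2^2 = 4
  Digit '0' (value 0) x 2^1 = 0
  Digit '0' (value 0) x 2^0 = 0
Sum = 5788

5788


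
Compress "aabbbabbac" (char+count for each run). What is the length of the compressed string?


Input: aabbbabbac
Runs:
  'a' x 2 => "a2"
  'b' x 3 => "b3"
  'a' x 1 => "a1"
  'b' x 2 => "b2"
  'a' x 1 => "a1"
  'c' x 1 => "c1"
Compressed: "a2b3a1b2a1c1"
Compressed length: 12

12


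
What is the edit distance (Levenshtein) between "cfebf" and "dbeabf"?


Computing edit distance: "cfebf" -> "dbeabf"
DP table:
           d    b    e    a    b    f
      0    1    2    3    4    5    6
  c   1    1    2    3    4    5    6
  f   2    2    2    3    4    5    5
  e   3    3    3    2    3    4    5
  b   4    4    3    3    3    3    4
  f   5    5    4    4    4    4    3
Edit distance = dp[5][6] = 3

3


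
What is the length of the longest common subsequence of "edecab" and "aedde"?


LCS of "edecab" and "aedde"
DP table:
           a    e    d    d    e
      0    0    0    0    0    0
  e   0    0    1    1    1    1
  d   0    0    1    2    2    2
  e   0    0    1    2    2    3
  c   0    0    1    2    2    3
  a   0    1    1    2    2    3
  b   0    1    1    2    2    3
LCS length = dp[6][5] = 3

3


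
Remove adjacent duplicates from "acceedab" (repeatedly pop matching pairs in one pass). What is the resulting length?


Input: acceedab
Stack-based adjacent duplicate removal:
  Read 'a': push. Stack: a
  Read 'c': push. Stack: ac
  Read 'c': matches stack top 'c' => pop. Stack: a
  Read 'e': push. Stack: ae
  Read 'e': matches stack top 'e' => pop. Stack: a
  Read 'd': push. Stack: ad
  Read 'a': push. Stack: ada
  Read 'b': push. Stack: adab
Final stack: "adab" (length 4)

4


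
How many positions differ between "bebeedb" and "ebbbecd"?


Comparing "bebeedb" and "ebbbecd" position by position:
  Position 0: 'b' vs 'e' => DIFFER
  Position 1: 'e' vs 'b' => DIFFER
  Position 2: 'b' vs 'b' => same
  Position 3: 'e' vs 'b' => DIFFER
  Position 4: 'e' vs 'e' => same
  Position 5: 'd' vs 'c' => DIFFER
  Position 6: 'b' vs 'd' => DIFFER
Positions that differ: 5

5


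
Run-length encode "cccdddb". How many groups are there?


Input: cccdddb
Scanning for consecutive runs:
  Group 1: 'c' x 3 (positions 0-2)
  Group 2: 'd' x 3 (positions 3-5)
  Group 3: 'b' x 1 (positions 6-6)
Total groups: 3

3


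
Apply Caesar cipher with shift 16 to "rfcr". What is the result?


Caesar cipher: shift "rfcr" by 16
  'r' (pos 17) + 16 = pos 7 = 'h'
  'f' (pos 5) + 16 = pos 21 = 'v'
  'c' (pos 2) + 16 = pos 18 = 's'
  'r' (pos 17) + 16 = pos 7 = 'h'
Result: hvsh

hvsh


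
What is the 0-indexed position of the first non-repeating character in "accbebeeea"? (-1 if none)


Input: accbebeeea
Character frequencies:
  'a': 2
  'b': 2
  'c': 2
  'e': 4
Scanning left to right for freq == 1:
  Position 0 ('a'): freq=2, skip
  Position 1 ('c'): freq=2, skip
  Position 2 ('c'): freq=2, skip
  Position 3 ('b'): freq=2, skip
  Position 4 ('e'): freq=4, skip
  Position 5 ('b'): freq=2, skip
  Position 6 ('e'): freq=4, skip
  Position 7 ('e'): freq=4, skip
  Position 8 ('e'): freq=4, skip
  Position 9 ('a'): freq=2, skip
  No unique character found => answer = -1

-1


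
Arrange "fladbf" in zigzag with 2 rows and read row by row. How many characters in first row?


Zigzag "fladbf" into 2 rows:
Placing characters:
  'f' => row 0
  'l' => row 1
  'a' => row 0
  'd' => row 1
  'b' => row 0
  'f' => row 1
Rows:
  Row 0: "fab"
  Row 1: "ldf"
First row length: 3

3


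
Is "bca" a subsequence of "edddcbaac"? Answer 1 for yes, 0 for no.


Check if "bca" is a subsequence of "edddcbaac"
Greedy scan:
  Position 0 ('e'): no match needed
  Position 1 ('d'): no match needed
  Position 2 ('d'): no match needed
  Position 3 ('d'): no match needed
  Position 4 ('c'): no match needed
  Position 5 ('b'): matches sub[0] = 'b'
  Position 6 ('a'): no match needed
  Position 7 ('a'): no match needed
  Position 8 ('c'): matches sub[1] = 'c'
Only matched 2/3 characters => not a subsequence

0


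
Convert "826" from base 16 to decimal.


Input: "826" in base 16
Positional expansion:
  Digit '8' (value 8) x 16^2 = 2048
  Digit '2' (value 2) x 16^1 = 32
  Digit '6' (value 6) x 16^0 = 6
Sum = 2086

2086


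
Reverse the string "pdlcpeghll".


Input: pdlcpeghll
Reading characters right to left:
  Position 9: 'l'
  Position 8: 'l'
  Position 7: 'h'
  Position 6: 'g'
  Position 5: 'e'
  Position 4: 'p'
  Position 3: 'c'
  Position 2: 'l'
  Position 1: 'd'
  Position 0: 'p'
Reversed: llhgepcldp

llhgepcldp


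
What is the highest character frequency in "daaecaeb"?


Input: daaecaeb
Character counts:
  'a': 3
  'b': 1
  'c': 1
  'd': 1
  'e': 2
Maximum frequency: 3

3


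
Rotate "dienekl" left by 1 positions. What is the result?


Input: "dienekl", rotate left by 1
First 1 characters: "d"
Remaining characters: "ienekl"
Concatenate remaining + first: "ienekl" + "d" = "ienekld"

ienekld


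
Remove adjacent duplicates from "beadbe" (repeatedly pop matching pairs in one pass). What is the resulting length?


Input: beadbe
Stack-based adjacent duplicate removal:
  Read 'b': push. Stack: b
  Read 'e': push. Stack: be
  Read 'a': push. Stack: bea
  Read 'd': push. Stack: bead
  Read 'b': push. Stack: beadb
  Read 'e': push. Stack: beadbe
Final stack: "beadbe" (length 6)

6


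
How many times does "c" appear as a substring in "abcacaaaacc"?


Searching for "c" in "abcacaaaacc"
Scanning each position:
  Position 0: "a" => no
  Position 1: "b" => no
  Position 2: "c" => MATCH
  Position 3: "a" => no
  Position 4: "c" => MATCH
  Position 5: "a" => no
  Position 6: "a" => no
  Position 7: "a" => no
  Position 8: "a" => no
  Position 9: "c" => MATCH
  Position 10: "c" => MATCH
Total occurrences: 4

4


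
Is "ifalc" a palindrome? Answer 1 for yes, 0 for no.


Input: ifalc
Reversed: clafi
  Compare pos 0 ('i') with pos 4 ('c'): MISMATCH
  Compare pos 1 ('f') with pos 3 ('l'): MISMATCH
Result: not a palindrome

0


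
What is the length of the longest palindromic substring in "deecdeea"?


Input: "deecdeea"
Checking substrings for palindromes:
  [1:3] "ee" (len 2) => palindrome
  [5:7] "ee" (len 2) => palindrome
Longest palindromic substring: "ee" with length 2

2


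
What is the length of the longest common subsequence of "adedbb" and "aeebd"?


LCS of "adedbb" and "aeebd"
DP table:
           a    e    e    b    d
      0    0    0    0    0    0
  a   0    1    1    1    1    1
  d   0    1    1    1    1    2
  e   0    1    2    2    2    2
  d   0    1    2    2    2    3
  b   0    1    2    2    3    3
  b   0    1    2    2    3    3
LCS length = dp[6][5] = 3

3


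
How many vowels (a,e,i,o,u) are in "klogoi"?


Input: klogoi
Checking each character:
  'k' at position 0: consonant
  'l' at position 1: consonant
  'o' at position 2: vowel (running total: 1)
  'g' at position 3: consonant
  'o' at position 4: vowel (running total: 2)
  'i' at position 5: vowel (running total: 3)
Total vowels: 3

3


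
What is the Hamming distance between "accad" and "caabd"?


Comparing "accad" and "caabd" position by position:
  Position 0: 'a' vs 'c' => differ
  Position 1: 'c' vs 'a' => differ
  Position 2: 'c' vs 'a' => differ
  Position 3: 'a' vs 'b' => differ
  Position 4: 'd' vs 'd' => same
Total differences (Hamming distance): 4

4


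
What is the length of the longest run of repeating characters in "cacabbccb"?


Input: "cacabbccb"
Scanning for longest run:
  Position 1 ('a'): new char, reset run to 1
  Position 2 ('c'): new char, reset run to 1
  Position 3 ('a'): new char, reset run to 1
  Position 4 ('b'): new char, reset run to 1
  Position 5 ('b'): continues run of 'b', length=2
  Position 6 ('c'): new char, reset run to 1
  Position 7 ('c'): continues run of 'c', length=2
  Position 8 ('b'): new char, reset run to 1
Longest run: 'b' with length 2

2


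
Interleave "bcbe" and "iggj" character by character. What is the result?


Interleaving "bcbe" and "iggj":
  Position 0: 'b' from first, 'i' from second => "bi"
  Position 1: 'c' from first, 'g' from second => "cg"
  Position 2: 'b' from first, 'g' from second => "bg"
  Position 3: 'e' from first, 'j' from second => "ej"
Result: bicgbgej

bicgbgej


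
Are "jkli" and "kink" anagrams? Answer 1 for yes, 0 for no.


Strings: "jkli", "kink"
Sorted first:  ijkl
Sorted second: ikkn
Differ at position 1: 'j' vs 'k' => not anagrams

0


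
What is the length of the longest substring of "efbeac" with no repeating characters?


Input: "efbeac"
Sliding window (track last position of each char):
  Position 0 ('e'): window [0,0] length 1 -- new best
  Position 1 ('f'): window [0,1] length 2 -- new best
  Position 2 ('b'): window [0,2] length 3 -- new best
  Position 3 ('e'): repeat (last at 0), move window start to 1
  Position 3 ('e'): window [1,3] length 3
  Position 4 ('a'): window [1,4] length 4 -- new best
  Position 5 ('c'): window [1,5] length 5 -- new best
Longest substring with no repeats: "fbeac" with length 5

5


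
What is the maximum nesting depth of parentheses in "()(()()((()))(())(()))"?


Input: "()(()()((()))(())(()))"
Tracking depth:
  Position 0 '(': depth becomes 1
  Position 1 ')': depth becomes 0
  Position 2 '(': depth becomes 1
  Position 3 '(': depth becomes 2
  Position 4 ')': depth becomes 1
  Position 5 '(': depth becomes 2
  Position 6 ')': depth becomes 1
  Position 7 '(': depth becomes 2
  Position 8 '(': depth becomes 3
  Position 9 '(': depth becomes 4
  Position 10 ')': depth becomes 3
  Position 11 ')': depth becomes 2
  Position 12 ')': depth becomes 1
  Position 13 '(': depth becomes 2
  Position 14 '(': depth becomes 3
  Position 15 ')': depth becomes 2
  Position 16 ')': depth becomes 1
  Position 17 '(': depth becomes 2
  Position 18 '(': depth becomes 3
  Position 19 ')': depth becomes 2
  Position 20 ')': depth becomes 1
  Position 21 ')': depth becomes 0
Maximum depth reached: 4

4


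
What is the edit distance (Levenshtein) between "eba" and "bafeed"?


Computing edit distance: "eba" -> "bafeed"
DP table:
           b    a    f    e    e    d
      0    1    2    3    4    5    6
  e   1    1    2    3    3    4    5
  b   2    1    2    3    4    4    5
  a   3    2    1    2    3    4    5
Edit distance = dp[3][6] = 5

5


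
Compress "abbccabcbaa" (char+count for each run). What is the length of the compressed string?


Input: abbccabcbaa
Runs:
  'a' x 1 => "a1"
  'b' x 2 => "b2"
  'c' x 2 => "c2"
  'a' x 1 => "a1"
  'b' x 1 => "b1"
  'c' x 1 => "c1"
  'b' x 1 => "b1"
  'a' x 2 => "a2"
Compressed: "a1b2c2a1b1c1b1a2"
Compressed length: 16

16


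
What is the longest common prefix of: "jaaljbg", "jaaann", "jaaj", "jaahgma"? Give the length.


Words: jaaljbg, jaaann, jaaj, jaahgma
  Position 0: all 'j' => match
  Position 1: all 'a' => match
  Position 2: all 'a' => match
  Position 3: ('l', 'a', 'j', 'h') => mismatch, stop
LCP = "jaa" (length 3)

3


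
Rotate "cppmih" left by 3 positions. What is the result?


Input: "cppmih", rotate left by 3
First 3 characters: "cpp"
Remaining characters: "mih"
Concatenate remaining + first: "mih" + "cpp" = "mihcpp"

mihcpp


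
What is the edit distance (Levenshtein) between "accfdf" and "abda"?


Computing edit distance: "accfdf" -> "abda"
DP table:
           a    b    d    a
      0    1    2    3    4
  a   1    0    1    2    3
  c   2    1    1    2    3
  c   3    2    2    2    3
  f   4    3    3    3    3
  d   5    4    4    3    4
  f   6    5    5    4    4
Edit distance = dp[6][4] = 4

4


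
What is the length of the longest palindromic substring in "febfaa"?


Input: "febfaa"
Checking substrings for palindromes:
  [4:6] "aa" (len 2) => palindrome
Longest palindromic substring: "aa" with length 2

2


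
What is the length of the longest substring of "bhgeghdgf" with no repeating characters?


Input: "bhgeghdgf"
Sliding window (track last position of each char):
  Position 0 ('b'): window [0,0] length 1 -- new best
  Position 1 ('h'): window [0,1] length 2 -- new best
  Position 2 ('g'): window [0,2] length 3 -- new best
  Position 3 ('e'): window [0,3] length 4 -- new best
  Position 4 ('g'): repeat (last at 2), move window start to 3
  Position 4 ('g'): window [3,4] length 2
  Position 5 ('h'): window [3,5] length 3
  Position 6 ('d'): window [3,6] length 4
  Position 7 ('g'): repeat (last at 4), move window start to 5
  Position 7 ('g'): window [5,7] length 3
  Position 8 ('f'): window [5,8] length 4
Longest substring with no repeats: "bhge" with length 4

4


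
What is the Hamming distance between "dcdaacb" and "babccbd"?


Comparing "dcdaacb" and "babccbd" position by position:
  Position 0: 'd' vs 'b' => differ
  Position 1: 'c' vs 'a' => differ
  Position 2: 'd' vs 'b' => differ
  Position 3: 'a' vs 'c' => differ
  Position 4: 'a' vs 'c' => differ
  Position 5: 'c' vs 'b' => differ
  Position 6: 'b' vs 'd' => differ
Total differences (Hamming distance): 7

7


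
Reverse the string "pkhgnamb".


Input: pkhgnamb
Reading characters right to left:
  Position 7: 'b'
  Position 6: 'm'
  Position 5: 'a'
  Position 4: 'n'
  Position 3: 'g'
  Position 2: 'h'
  Position 1: 'k'
  Position 0: 'p'
Reversed: bmanghkp

bmanghkp


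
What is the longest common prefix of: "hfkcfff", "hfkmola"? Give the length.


Words: hfkcfff, hfkmola
  Position 0: all 'h' => match
  Position 1: all 'f' => match
  Position 2: all 'k' => match
  Position 3: ('c', 'm') => mismatch, stop
LCP = "hfk" (length 3)

3


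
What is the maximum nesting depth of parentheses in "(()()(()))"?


Input: "(()()(()))"
Tracking depth:
  Position 0 '(': depth becomes 1
  Position 1 '(': depth becomes 2
  Position 2 ')': depth becomes 1
  Position 3 '(': depth becomes 2
  Position 4 ')': depth becomes 1
  Position 5 '(': depth becomes 2
  Position 6 '(': depth becomes 3
  Position 7 ')': depth becomes 2
  Position 8 ')': depth becomes 1
  Position 9 ')': depth becomes 0
Maximum depth reached: 3

3


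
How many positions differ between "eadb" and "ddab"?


Comparing "eadb" and "ddab" position by position:
  Position 0: 'e' vs 'd' => DIFFER
  Position 1: 'a' vs 'd' => DIFFER
  Position 2: 'd' vs 'a' => DIFFER
  Position 3: 'b' vs 'b' => same
Positions that differ: 3

3


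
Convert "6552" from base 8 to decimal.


Input: "6552" in base 8
Positional expansion:
  Digit '6' (value 6) x 8^3 = 3072
  Digit '5' (value 5) x 8^2 = 320
  Digit '5' (value 5) x 8^1 = 40
  Digit '2' (value 2) x 8^0 = 2
Sum = 3434

3434


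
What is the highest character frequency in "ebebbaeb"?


Input: ebebbaeb
Character counts:
  'a': 1
  'b': 4
  'e': 3
Maximum frequency: 4

4


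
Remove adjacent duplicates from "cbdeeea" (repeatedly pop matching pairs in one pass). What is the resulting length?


Input: cbdeeea
Stack-based adjacent duplicate removal:
  Read 'c': push. Stack: c
  Read 'b': push. Stack: cb
  Read 'd': push. Stack: cbd
  Read 'e': push. Stack: cbde
  Read 'e': matches stack top 'e' => pop. Stack: cbd
  Read 'e': push. Stack: cbde
  Read 'a': push. Stack: cbdea
Final stack: "cbdea" (length 5)

5


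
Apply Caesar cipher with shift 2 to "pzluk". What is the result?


Caesar cipher: shift "pzluk" by 2
  'p' (pos 15) + 2 = pos 17 = 'r'
  'z' (pos 25) + 2 = pos 1 = 'b'
  'l' (pos 11) + 2 = pos 13 = 'n'
  'u' (pos 20) + 2 = pos 22 = 'w'
  'k' (pos 10) + 2 = pos 12 = 'm'
Result: rbnwm

rbnwm


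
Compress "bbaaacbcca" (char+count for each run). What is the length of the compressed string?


Input: bbaaacbcca
Runs:
  'b' x 2 => "b2"
  'a' x 3 => "a3"
  'c' x 1 => "c1"
  'b' x 1 => "b1"
  'c' x 2 => "c2"
  'a' x 1 => "a1"
Compressed: "b2a3c1b1c2a1"
Compressed length: 12

12


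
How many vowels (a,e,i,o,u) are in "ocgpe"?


Input: ocgpe
Checking each character:
  'o' at position 0: vowel (running total: 1)
  'c' at position 1: consonant
  'g' at position 2: consonant
  'p' at position 3: consonant
  'e' at position 4: vowel (running total: 2)
Total vowels: 2

2


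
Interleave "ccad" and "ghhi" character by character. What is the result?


Interleaving "ccad" and "ghhi":
  Position 0: 'c' from first, 'g' from second => "cg"
  Position 1: 'c' from first, 'h' from second => "ch"
  Position 2: 'a' from first, 'h' from second => "ah"
  Position 3: 'd' from first, 'i' from second => "di"
Result: cgchahdi

cgchahdi


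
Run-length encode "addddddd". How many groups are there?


Input: addddddd
Scanning for consecutive runs:
  Group 1: 'a' x 1 (positions 0-0)
  Group 2: 'd' x 7 (positions 1-7)
Total groups: 2

2


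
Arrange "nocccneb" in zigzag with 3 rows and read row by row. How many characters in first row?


Zigzag "nocccneb" into 3 rows:
Placing characters:
  'n' => row 0
  'o' => row 1
  'c' => row 2
  'c' => row 1
  'c' => row 0
  'n' => row 1
  'e' => row 2
  'b' => row 1
Rows:
  Row 0: "nc"
  Row 1: "ocnb"
  Row 2: "ce"
First row length: 2

2


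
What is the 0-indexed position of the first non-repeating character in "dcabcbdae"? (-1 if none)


Input: dcabcbdae
Character frequencies:
  'a': 2
  'b': 2
  'c': 2
  'd': 2
  'e': 1
Scanning left to right for freq == 1:
  Position 0 ('d'): freq=2, skip
  Position 1 ('c'): freq=2, skip
  Position 2 ('a'): freq=2, skip
  Position 3 ('b'): freq=2, skip
  Position 4 ('c'): freq=2, skip
  Position 5 ('b'): freq=2, skip
  Position 6 ('d'): freq=2, skip
  Position 7 ('a'): freq=2, skip
  Position 8 ('e'): unique! => answer = 8

8


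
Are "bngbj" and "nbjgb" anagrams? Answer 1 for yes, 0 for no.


Strings: "bngbj", "nbjgb"
Sorted first:  bbgjn
Sorted second: bbgjn
Sorted forms match => anagrams

1


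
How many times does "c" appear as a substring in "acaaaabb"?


Searching for "c" in "acaaaabb"
Scanning each position:
  Position 0: "a" => no
  Position 1: "c" => MATCH
  Position 2: "a" => no
  Position 3: "a" => no
  Position 4: "a" => no
  Position 5: "a" => no
  Position 6: "b" => no
  Position 7: "b" => no
Total occurrences: 1

1


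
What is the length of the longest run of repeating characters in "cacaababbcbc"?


Input: "cacaababbcbc"
Scanning for longest run:
  Position 1 ('a'): new char, reset run to 1
  Position 2 ('c'): new char, reset run to 1
  Position 3 ('a'): new char, reset run to 1
  Position 4 ('a'): continues run of 'a', length=2
  Position 5 ('b'): new char, reset run to 1
  Position 6 ('a'): new char, reset run to 1
  Position 7 ('b'): new char, reset run to 1
  Position 8 ('b'): continues run of 'b', length=2
  Position 9 ('c'): new char, reset run to 1
  Position 10 ('b'): new char, reset run to 1
  Position 11 ('c'): new char, reset run to 1
Longest run: 'a' with length 2

2


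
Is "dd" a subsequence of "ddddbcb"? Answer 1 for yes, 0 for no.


Check if "dd" is a subsequence of "ddddbcb"
Greedy scan:
  Position 0 ('d'): matches sub[0] = 'd'
  Position 1 ('d'): matches sub[1] = 'd'
  Position 2 ('d'): no match needed
  Position 3 ('d'): no match needed
  Position 4 ('b'): no match needed
  Position 5 ('c'): no match needed
  Position 6 ('b'): no match needed
All 2 characters matched => is a subsequence

1


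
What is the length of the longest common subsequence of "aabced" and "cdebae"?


LCS of "aabced" and "cdebae"
DP table:
           c    d    e    b    a    e
      0    0    0    0    0    0    0
  a   0    0    0    0    0    1    1
  a   0    0    0    0    0    1    1
  b   0    0    0    0    1    1    1
  c   0    1    1    1    1    1    1
  e   0    1    1    2    2    2    2
  d   0    1    2    2    2    2    2
LCS length = dp[6][6] = 2

2


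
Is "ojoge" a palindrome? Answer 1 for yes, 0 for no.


Input: ojoge
Reversed: egojo
  Compare pos 0 ('o') with pos 4 ('e'): MISMATCH
  Compare pos 1 ('j') with pos 3 ('g'): MISMATCH
Result: not a palindrome

0


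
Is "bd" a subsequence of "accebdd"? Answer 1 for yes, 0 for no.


Check if "bd" is a subsequence of "accebdd"
Greedy scan:
  Position 0 ('a'): no match needed
  Position 1 ('c'): no match needed
  Position 2 ('c'): no match needed
  Position 3 ('e'): no match needed
  Position 4 ('b'): matches sub[0] = 'b'
  Position 5 ('d'): matches sub[1] = 'd'
  Position 6 ('d'): no match needed
All 2 characters matched => is a subsequence

1


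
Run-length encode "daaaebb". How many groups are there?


Input: daaaebb
Scanning for consecutive runs:
  Group 1: 'd' x 1 (positions 0-0)
  Group 2: 'a' x 3 (positions 1-3)
  Group 3: 'e' x 1 (positions 4-4)
  Group 4: 'b' x 2 (positions 5-6)
Total groups: 4

4


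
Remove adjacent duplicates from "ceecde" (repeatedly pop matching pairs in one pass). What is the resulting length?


Input: ceecde
Stack-based adjacent duplicate removal:
  Read 'c': push. Stack: c
  Read 'e': push. Stack: ce
  Read 'e': matches stack top 'e' => pop. Stack: c
  Read 'c': matches stack top 'c' => pop. Stack: (empty)
  Read 'd': push. Stack: d
  Read 'e': push. Stack: de
Final stack: "de" (length 2)

2


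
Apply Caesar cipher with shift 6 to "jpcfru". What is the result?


Caesar cipher: shift "jpcfru" by 6
  'j' (pos 9) + 6 = pos 15 = 'p'
  'p' (pos 15) + 6 = pos 21 = 'v'
  'c' (pos 2) + 6 = pos 8 = 'i'
  'f' (pos 5) + 6 = pos 11 = 'l'
  'r' (pos 17) + 6 = pos 23 = 'x'
  'u' (pos 20) + 6 = pos 0 = 'a'
Result: pvilxa

pvilxa


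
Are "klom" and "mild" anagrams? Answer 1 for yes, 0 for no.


Strings: "klom", "mild"
Sorted first:  klmo
Sorted second: dilm
Differ at position 0: 'k' vs 'd' => not anagrams

0


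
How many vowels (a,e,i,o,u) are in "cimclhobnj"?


Input: cimclhobnj
Checking each character:
  'c' at position 0: consonant
  'i' at position 1: vowel (running total: 1)
  'm' at position 2: consonant
  'c' at position 3: consonant
  'l' at position 4: consonant
  'h' at position 5: consonant
  'o' at position 6: vowel (running total: 2)
  'b' at position 7: consonant
  'n' at position 8: consonant
  'j' at position 9: consonant
Total vowels: 2

2


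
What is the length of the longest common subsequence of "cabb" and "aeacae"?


LCS of "cabb" and "aeacae"
DP table:
           a    e    a    c    a    e
      0    0    0    0    0    0    0
  c   0    0    0    0    1    1    1
  a   0    1    1    1    1    2    2
  b   0    1    1    1    1    2    2
  b   0    1    1    1    1    2    2
LCS length = dp[4][6] = 2

2


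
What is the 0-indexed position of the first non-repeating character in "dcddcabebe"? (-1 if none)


Input: dcddcabebe
Character frequencies:
  'a': 1
  'b': 2
  'c': 2
  'd': 3
  'e': 2
Scanning left to right for freq == 1:
  Position 0 ('d'): freq=3, skip
  Position 1 ('c'): freq=2, skip
  Position 2 ('d'): freq=3, skip
  Position 3 ('d'): freq=3, skip
  Position 4 ('c'): freq=2, skip
  Position 5 ('a'): unique! => answer = 5

5


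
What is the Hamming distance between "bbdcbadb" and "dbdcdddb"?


Comparing "bbdcbadb" and "dbdcdddb" position by position:
  Position 0: 'b' vs 'd' => differ
  Position 1: 'b' vs 'b' => same
  Position 2: 'd' vs 'd' => same
  Position 3: 'c' vs 'c' => same
  Position 4: 'b' vs 'd' => differ
  Position 5: 'a' vs 'd' => differ
  Position 6: 'd' vs 'd' => same
  Position 7: 'b' vs 'b' => same
Total differences (Hamming distance): 3

3


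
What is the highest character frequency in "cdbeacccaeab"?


Input: cdbeacccaeab
Character counts:
  'a': 3
  'b': 2
  'c': 4
  'd': 1
  'e': 2
Maximum frequency: 4

4


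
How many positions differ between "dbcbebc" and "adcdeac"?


Comparing "dbcbebc" and "adcdeac" position by position:
  Position 0: 'd' vs 'a' => DIFFER
  Position 1: 'b' vs 'd' => DIFFER
  Position 2: 'c' vs 'c' => same
  Position 3: 'b' vs 'd' => DIFFER
  Position 4: 'e' vs 'e' => same
  Position 5: 'b' vs 'a' => DIFFER
  Position 6: 'c' vs 'c' => same
Positions that differ: 4

4


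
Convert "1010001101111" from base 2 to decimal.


Input: "1010001101111" in base 2
Positional expansion:
  Digit '1' (value 1) x 2^12 = 4096
  Digit '0' (value 0) x 2^11 = 0
  Digit '1' (value 1) x 2^10 = 1024
  Digit '0' (value 0) x 2^9 = 0
  Digit '0' (value 0) x 2^8 = 0
  Digit '0' (value 0) x 2^7 = 0
  Digit '1' (value 1) x 2^6 = 64
  Digit '1' (value 1) x 2^5 = 32
  Digit '0' (value 0) x 2^4 = 0
  Digit '1' (value 1) x 2^3 = 8
  Digit '1' (value 1) x 2^2 = 4
  Digit '1' (value 1) x 2^1 = 2
  Digit '1' (value 1) x 2^0 = 1
Sum = 5231

5231


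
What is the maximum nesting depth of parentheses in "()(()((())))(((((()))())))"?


Input: "()(()((())))(((((()))())))"
Tracking depth:
  Position 0 '(': depth becomes 1
  Position 1 ')': depth becomes 0
  Position 2 '(': depth becomes 1
  Position 3 '(': depth becomes 2
  Position 4 ')': depth becomes 1
  Position 5 '(': depth becomes 2
  Position 6 '(': depth becomes 3
  Position 7 '(': depth becomes 4
  Position 8 ')': depth becomes 3
  Position 9 ')': depth becomes 2
  Position 10 ')': depth becomes 1
  Position 11 ')': depth becomes 0
  Position 12 '(': depth becomes 1
  Position 13 '(': depth becomes 2
  Position 14 '(': depth becomes 3
  Position 15 '(': depth becomes 4
  Position 16 '(': depth becomes 5
  Position 17 '(': depth becomes 6
  Position 18 ')': depth becomes 5
  Position 19 ')': depth becomes 4
  Position 20 ')': depth becomes 3
  Position 21 '(': depth becomes 4
  Position 22 ')': depth becomes 3
  Position 23 ')': depth becomes 2
  Position 24 ')': depth becomes 1
  Position 25 ')': depth becomes 0
Maximum depth reached: 6

6


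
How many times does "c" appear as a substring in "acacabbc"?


Searching for "c" in "acacabbc"
Scanning each position:
  Position 0: "a" => no
  Position 1: "c" => MATCH
  Position 2: "a" => no
  Position 3: "c" => MATCH
  Position 4: "a" => no
  Position 5: "b" => no
  Position 6: "b" => no
  Position 7: "c" => MATCH
Total occurrences: 3

3


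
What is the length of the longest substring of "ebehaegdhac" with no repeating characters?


Input: "ebehaegdhac"
Sliding window (track last position of each char):
  Position 0 ('e'): window [0,0] length 1 -- new best
  Position 1 ('b'): window [0,1] length 2 -- new best
  Position 2 ('e'): repeat (last at 0), move window start to 1
  Position 2 ('e'): window [1,2] length 2
  Position 3 ('h'): window [1,3] length 3 -- new best
  Position 4 ('a'): window [1,4] length 4 -- new best
  Position 5 ('e'): repeat (last at 2), move window start to 3
  Position 5 ('e'): window [3,5] length 3
  Position 6 ('g'): window [3,6] length 4
  Position 7 ('d'): window [3,7] length 5 -- new best
  Position 8 ('h'): repeat (last at 3), move window start to 4
  Position 8 ('h'): window [4,8] length 5
  Position 9 ('a'): repeat (last at 4), move window start to 5
  Position 9 ('a'): window [5,9] length 5
  Position 10 ('c'): window [5,10] length 6 -- new best
Longest substring with no repeats: "egdhac" with length 6

6


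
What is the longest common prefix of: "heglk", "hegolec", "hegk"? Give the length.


Words: heglk, hegolec, hegk
  Position 0: all 'h' => match
  Position 1: all 'e' => match
  Position 2: all 'g' => match
  Position 3: ('l', 'o', 'k') => mismatch, stop
LCP = "heg" (length 3)

3


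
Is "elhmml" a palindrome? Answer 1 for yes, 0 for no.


Input: elhmml
Reversed: lmmhle
  Compare pos 0 ('e') with pos 5 ('l'): MISMATCH
  Compare pos 1 ('l') with pos 4 ('m'): MISMATCH
  Compare pos 2 ('h') with pos 3 ('m'): MISMATCH
Result: not a palindrome

0


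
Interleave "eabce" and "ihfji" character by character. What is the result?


Interleaving "eabce" and "ihfji":
  Position 0: 'e' from first, 'i' from second => "ei"
  Position 1: 'a' from first, 'h' from second => "ah"
  Position 2: 'b' from first, 'f' from second => "bf"
  Position 3: 'c' from first, 'j' from second => "cj"
  Position 4: 'e' from first, 'i' from second => "ei"
Result: eiahbfcjei

eiahbfcjei


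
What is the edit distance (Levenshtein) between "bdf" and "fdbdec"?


Computing edit distance: "bdf" -> "fdbdec"
DP table:
           f    d    b    d    e    c
      0    1    2    3    4    5    6
  b   1    1    2    2    3    4    5
  d   2    2    1    2    2    3    4
  f   3    2    2    2    3    3    4
Edit distance = dp[3][6] = 4

4


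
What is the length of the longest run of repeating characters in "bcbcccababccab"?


Input: "bcbcccababccab"
Scanning for longest run:
  Position 1 ('c'): new char, reset run to 1
  Position 2 ('b'): new char, reset run to 1
  Position 3 ('c'): new char, reset run to 1
  Position 4 ('c'): continues run of 'c', length=2
  Position 5 ('c'): continues run of 'c', length=3
  Position 6 ('a'): new char, reset run to 1
  Position 7 ('b'): new char, reset run to 1
  Position 8 ('a'): new char, reset run to 1
  Position 9 ('b'): new char, reset run to 1
  Position 10 ('c'): new char, reset run to 1
  Position 11 ('c'): continues run of 'c', length=2
  Position 12 ('a'): new char, reset run to 1
  Position 13 ('b'): new char, reset run to 1
Longest run: 'c' with length 3

3


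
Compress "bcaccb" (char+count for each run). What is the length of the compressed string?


Input: bcaccb
Runs:
  'b' x 1 => "b1"
  'c' x 1 => "c1"
  'a' x 1 => "a1"
  'c' x 2 => "c2"
  'b' x 1 => "b1"
Compressed: "b1c1a1c2b1"
Compressed length: 10

10


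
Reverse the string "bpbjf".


Input: bpbjf
Reading characters right to left:
  Position 4: 'f'
  Position 3: 'j'
  Position 2: 'b'
  Position 1: 'p'
  Position 0: 'b'
Reversed: fjbpb

fjbpb


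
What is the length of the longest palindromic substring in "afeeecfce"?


Input: "afeeecfce"
Checking substrings for palindromes:
  [4:9] "ecfce" (len 5) => palindrome
  [2:5] "eee" (len 3) => palindrome
  [5:8] "cfc" (len 3) => palindrome
  [2:4] "ee" (len 2) => palindrome
  [3:5] "ee" (len 2) => palindrome
Longest palindromic substring: "ecfce" with length 5

5


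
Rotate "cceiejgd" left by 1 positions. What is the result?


Input: "cceiejgd", rotate left by 1
First 1 characters: "c"
Remaining characters: "ceiejgd"
Concatenate remaining + first: "ceiejgd" + "c" = "ceiejgdc"

ceiejgdc


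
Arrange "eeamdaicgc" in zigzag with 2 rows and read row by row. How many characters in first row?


Zigzag "eeamdaicgc" into 2 rows:
Placing characters:
  'e' => row 0
  'e' => row 1
  'a' => row 0
  'm' => row 1
  'd' => row 0
  'a' => row 1
  'i' => row 0
  'c' => row 1
  'g' => row 0
  'c' => row 1
Rows:
  Row 0: "eadig"
  Row 1: "emacc"
First row length: 5

5


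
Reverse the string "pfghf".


Input: pfghf
Reading characters right to left:
  Position 4: 'f'
  Position 3: 'h'
  Position 2: 'g'
  Position 1: 'f'
  Position 0: 'p'
Reversed: fhgfp

fhgfp


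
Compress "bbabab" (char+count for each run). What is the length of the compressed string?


Input: bbabab
Runs:
  'b' x 2 => "b2"
  'a' x 1 => "a1"
  'b' x 1 => "b1"
  'a' x 1 => "a1"
  'b' x 1 => "b1"
Compressed: "b2a1b1a1b1"
Compressed length: 10

10


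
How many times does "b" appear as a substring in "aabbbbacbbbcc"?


Searching for "b" in "aabbbbacbbbcc"
Scanning each position:
  Position 0: "a" => no
  Position 1: "a" => no
  Position 2: "b" => MATCH
  Position 3: "b" => MATCH
  Position 4: "b" => MATCH
  Position 5: "b" => MATCH
  Position 6: "a" => no
  Position 7: "c" => no
  Position 8: "b" => MATCH
  Position 9: "b" => MATCH
  Position 10: "b" => MATCH
  Position 11: "c" => no
  Position 12: "c" => no
Total occurrences: 7

7


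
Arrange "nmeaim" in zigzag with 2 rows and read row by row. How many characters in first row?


Zigzag "nmeaim" into 2 rows:
Placing characters:
  'n' => row 0
  'm' => row 1
  'e' => row 0
  'a' => row 1
  'i' => row 0
  'm' => row 1
Rows:
  Row 0: "nei"
  Row 1: "mam"
First row length: 3

3


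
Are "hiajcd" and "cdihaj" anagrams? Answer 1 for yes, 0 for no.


Strings: "hiajcd", "cdihaj"
Sorted first:  acdhij
Sorted second: acdhij
Sorted forms match => anagrams

1


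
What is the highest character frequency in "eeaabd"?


Input: eeaabd
Character counts:
  'a': 2
  'b': 1
  'd': 1
  'e': 2
Maximum frequency: 2

2


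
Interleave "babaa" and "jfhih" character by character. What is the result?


Interleaving "babaa" and "jfhih":
  Position 0: 'b' from first, 'j' from second => "bj"
  Position 1: 'a' from first, 'f' from second => "af"
  Position 2: 'b' from first, 'h' from second => "bh"
  Position 3: 'a' from first, 'i' from second => "ai"
  Position 4: 'a' from first, 'h' from second => "ah"
Result: bjafbhaiah

bjafbhaiah


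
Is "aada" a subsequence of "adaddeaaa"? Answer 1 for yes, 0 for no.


Check if "aada" is a subsequence of "adaddeaaa"
Greedy scan:
  Position 0 ('a'): matches sub[0] = 'a'
  Position 1 ('d'): no match needed
  Position 2 ('a'): matches sub[1] = 'a'
  Position 3 ('d'): matches sub[2] = 'd'
  Position 4 ('d'): no match needed
  Position 5 ('e'): no match needed
  Position 6 ('a'): matches sub[3] = 'a'
  Position 7 ('a'): no match needed
  Position 8 ('a'): no match needed
All 4 characters matched => is a subsequence

1


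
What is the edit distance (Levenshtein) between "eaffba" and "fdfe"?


Computing edit distance: "eaffba" -> "fdfe"
DP table:
           f    d    f    e
      0    1    2    3    4
  e   1    1    2    3    3
  a   2    2    2    3    4
  f   3    2    3    2    3
  f   4    3    3    3    3
  b   5    4    4    4    4
  a   6    5    5    5    5
Edit distance = dp[6][4] = 5

5


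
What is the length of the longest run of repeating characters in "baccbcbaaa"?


Input: "baccbcbaaa"
Scanning for longest run:
  Position 1 ('a'): new char, reset run to 1
  Position 2 ('c'): new char, reset run to 1
  Position 3 ('c'): continues run of 'c', length=2
  Position 4 ('b'): new char, reset run to 1
  Position 5 ('c'): new char, reset run to 1
  Position 6 ('b'): new char, reset run to 1
  Position 7 ('a'): new char, reset run to 1
  Position 8 ('a'): continues run of 'a', length=2
  Position 9 ('a'): continues run of 'a', length=3
Longest run: 'a' with length 3

3
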